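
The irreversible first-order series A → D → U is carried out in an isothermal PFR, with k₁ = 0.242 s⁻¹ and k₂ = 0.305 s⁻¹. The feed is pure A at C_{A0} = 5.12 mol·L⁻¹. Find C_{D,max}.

For a first-order series the maximum intermediate yield is C_{D,max}/C_{A0} = (k₁/k₂)^[k₂/(k₂−k₁)].
= (0.242/0.305)^(0.305/(0.305−0.242)) = (0.7934)^(4.841) = 0.3262.
C_{D,max} = 0.3262×5.12 = 1.67 mol·L⁻¹.

1.67 mol·L⁻¹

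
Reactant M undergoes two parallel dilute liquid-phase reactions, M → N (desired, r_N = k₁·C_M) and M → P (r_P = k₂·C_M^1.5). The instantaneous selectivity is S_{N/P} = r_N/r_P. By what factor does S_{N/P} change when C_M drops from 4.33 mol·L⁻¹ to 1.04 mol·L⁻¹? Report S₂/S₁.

S_{N/P} = (k₁/k₂)·C_M^-0.5, so S₂/S₁ = (C_{M,2}/C_{M,1})^-0.5.
= (1.04/4.33)^(-0.5) = (0.2402)^(-0.5) = 2.04.
Selectivity toward N rises as C_M falls — low-concentration operation is favoured.

2.04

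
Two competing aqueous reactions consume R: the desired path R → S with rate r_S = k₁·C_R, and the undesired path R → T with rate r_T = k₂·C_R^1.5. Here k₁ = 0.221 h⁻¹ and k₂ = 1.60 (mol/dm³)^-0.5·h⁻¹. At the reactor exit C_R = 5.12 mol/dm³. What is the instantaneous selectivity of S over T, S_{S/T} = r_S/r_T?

0.0610

S_{S/T} = r_S/r_T = (k₁·C_R)/(k₂·C_R^1.5) = (k₁/k₂)·C_R^-0.5.
= (0.221×5.120) / (1.60×5.120^1.5) = 1.132/18.54 = 0.0610.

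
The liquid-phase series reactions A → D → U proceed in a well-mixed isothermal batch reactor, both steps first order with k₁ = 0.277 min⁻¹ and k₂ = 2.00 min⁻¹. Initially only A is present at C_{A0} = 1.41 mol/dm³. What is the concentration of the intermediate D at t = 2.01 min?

For first-order series with pure A initially, C_D(t) = k₁C_{A0}/(k₂−k₁)·(e^(−k₁t) − e^(−k₂t)).
e^(−k₁t) = e^(−0.277×2.01) = e^(−0.5568) = 0.5731; e^(−k₂t) = e^(−4.020) = 0.01795.
C_D = 0.277×1.41/(2.00−0.277) × (0.5731−0.01795) = 0.2267×0.5551 = 0.1258 mol/dm³.

0.126 mol/dm³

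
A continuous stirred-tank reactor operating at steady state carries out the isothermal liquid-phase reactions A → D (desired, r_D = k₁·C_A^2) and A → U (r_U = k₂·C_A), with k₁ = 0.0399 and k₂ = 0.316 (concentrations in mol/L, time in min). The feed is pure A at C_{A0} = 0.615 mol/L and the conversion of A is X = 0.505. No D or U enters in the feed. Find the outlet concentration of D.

Exit C_A = C_{A0}(1−X) = 0.615×0.495 = 0.3044 mol/L.
Rates in a CSTR are evaluated at the outlet concentration: r_D = 0.0399×0.3044^2 = 0.003698, r_U = 0.316×0.3044 = 0.09620.
Fraction of consumed A going to D: r_D/(r_D+r_U) = 0.03702.
C_D = 0.03702·C_{A0}·X = 0.03702×0.615×0.505 = 0.0115 mol/L.

0.0115 mol/L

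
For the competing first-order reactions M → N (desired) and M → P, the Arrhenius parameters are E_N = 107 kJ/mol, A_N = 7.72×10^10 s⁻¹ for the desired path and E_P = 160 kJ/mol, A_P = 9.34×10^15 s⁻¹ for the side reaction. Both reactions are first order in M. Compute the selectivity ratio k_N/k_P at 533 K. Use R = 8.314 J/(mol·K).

k_N/k_P = (A_N/A_P)·exp[−(E_N−E_P)/(RT)] = (A_N/A_P)·exp[(E_P−E_N)/(RT)].
(E_P−E_N)/(RT) = (160−107)×10³/(8.314×533) = 53000/4431 = 11.96.
k_N/k_P = (7.72×10^10/9.34×10^15)·exp(11.96) = 8.266×10^-6 × 1.564×10^5 = 1.29.
Since E_N < E_P, lowering the temperature improves selectivity toward N.

1.29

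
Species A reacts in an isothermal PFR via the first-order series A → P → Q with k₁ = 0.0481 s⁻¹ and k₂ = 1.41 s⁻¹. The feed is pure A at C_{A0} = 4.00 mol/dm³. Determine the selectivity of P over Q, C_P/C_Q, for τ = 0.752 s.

For first-order series with pure A initially, C_P(τ) = k₁C_{A0}/(k₂−k₁)·(e^(−k₁τ) − e^(−k₂τ)).
e^(−k₁τ) = e^(−0.0481×0.752) = e^(−0.03617) = 0.9645; e^(−k₂τ) = e^(−1.060) = 0.3463.
C_P = 0.0481×4.00/(1.41−0.0481) × (0.9645−0.3463) = 0.1413×0.6181 = 0.08733 mol/dm³.
C_A = C_{A0}e^(−k₁τ) = 3.858 mol/dm³, so C_Q = C_{A0}−C_A−C_P = 0.05477 mol/dm³; C_P/C_Q = 1.59.

1.59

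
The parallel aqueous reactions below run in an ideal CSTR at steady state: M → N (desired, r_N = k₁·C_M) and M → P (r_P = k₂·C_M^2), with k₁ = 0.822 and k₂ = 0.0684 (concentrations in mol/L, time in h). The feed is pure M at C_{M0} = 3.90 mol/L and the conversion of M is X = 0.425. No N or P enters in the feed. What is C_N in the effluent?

1.40 mol/L

Exit C_M = C_{M0}(1−X) = 3.90×0.575 = 2.242 mol/L.
In a CSTR the entire volume is at exit conditions, so r_N = 0.822×2.242 = 1.843 and r_P = 0.0684×2.242^2 = 0.3440.
Fraction of consumed M going to N: r_N/(r_N+r_P) = 0.8427.
C_N = 0.8427·C_{M0}·X = 0.8427×3.90×0.425 = 1.40 mol/L.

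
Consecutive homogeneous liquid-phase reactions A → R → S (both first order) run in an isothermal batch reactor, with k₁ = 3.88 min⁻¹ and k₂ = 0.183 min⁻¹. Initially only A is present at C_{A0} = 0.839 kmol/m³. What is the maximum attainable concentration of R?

For a first-order series the maximum intermediate yield is C_{R,max}/C_{A0} = (k₁/k₂)^[k₂/(k₂−k₁)].
= (3.88/0.183)^(0.183/(0.183−3.88)) = (21.20)^(-0.04950) = 0.8597.
C_{R,max} = 0.8597×0.839 = 0.721 kmol/m³.

0.721 kmol/m³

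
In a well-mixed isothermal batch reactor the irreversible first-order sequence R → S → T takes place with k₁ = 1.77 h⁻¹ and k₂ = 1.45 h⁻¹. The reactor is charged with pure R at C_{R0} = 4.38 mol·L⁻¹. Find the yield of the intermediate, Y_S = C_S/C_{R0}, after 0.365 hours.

For first-order series with pure R initially, C_S(t) = k₁C_{R0}/(k₂−k₁)·(e^(−k₁t) − e^(−k₂t)).
e^(−k₁t) = e^(−1.77×0.365) = e^(−0.6461) = 0.5241; e^(−k₂t) = e^(−0.5292) = 0.5890.
C_S = 1.77×4.38/(1.45−1.77) × (0.5241−0.5890) = (-24.23)×(-0.06493) = 1.573 mol·L⁻¹.
Y_S = C_S/C_{R0} = 1.573/4.38 = 0.359.

0.359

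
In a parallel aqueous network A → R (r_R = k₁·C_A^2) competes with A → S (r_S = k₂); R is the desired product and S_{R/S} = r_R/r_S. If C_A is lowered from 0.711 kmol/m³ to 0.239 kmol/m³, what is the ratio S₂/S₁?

S_{R/S} = (k₁/k₂)·C_A^2, so S₂/S₁ = (C_{A,2}/C_{A,1})^2.
= (0.239/0.711)^2 = (0.3361)^2 = 0.113.
Selectivity toward R falls as C_A falls — high-concentration operation is favoured.

0.113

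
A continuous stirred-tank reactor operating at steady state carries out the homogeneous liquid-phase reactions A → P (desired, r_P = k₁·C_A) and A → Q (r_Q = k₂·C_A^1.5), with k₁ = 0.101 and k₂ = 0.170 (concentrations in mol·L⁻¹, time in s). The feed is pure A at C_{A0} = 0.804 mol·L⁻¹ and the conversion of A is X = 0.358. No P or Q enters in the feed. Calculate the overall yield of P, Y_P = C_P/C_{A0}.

Exit C_A = C_{A0}(1−X) = 0.804×0.642 = 0.5162 mol·L⁻¹.
Rates in a CSTR are evaluated at the outlet concentration: r_P = 0.101×0.5162 = 0.05213, r_Q = 0.170×0.5162^1.5 = 0.06304.
Fraction of consumed A going to P: r_P/(r_P+r_Q) = 0.4526.
C_P = 0.4526·C_{A0}·X = 0.4526×0.804×0.358 = 0.130 mol·L⁻¹; Y_P = C_P/C_{A0} = 0.162.

0.162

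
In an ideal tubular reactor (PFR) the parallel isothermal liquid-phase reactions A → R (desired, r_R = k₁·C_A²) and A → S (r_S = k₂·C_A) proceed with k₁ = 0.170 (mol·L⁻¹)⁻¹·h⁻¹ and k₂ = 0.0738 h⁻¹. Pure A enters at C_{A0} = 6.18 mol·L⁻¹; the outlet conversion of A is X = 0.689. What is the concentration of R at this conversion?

3.81 mol·L⁻¹

C_A = C_{A0}(1−X) = 1.922 mol·L⁻¹.
Along a PFR/batch, dC_S/dC_A = −r_S/(r_R+r_S) = −k₂/(k₂+k₁·C_A).
Integrating from C_{A0} to C_A: C_S = (0.0738/0.170)·ln[(0.0738+0.170·6.18)/(0.0738+0.170·1.92)] = 0.4341·ln(1.124/0.4005) = 0.4481 mol·L⁻¹.
Then C_R = (C_{A0}−C_A) − C_S = 4.258 − 0.4481 = 3.810 mol·L⁻¹.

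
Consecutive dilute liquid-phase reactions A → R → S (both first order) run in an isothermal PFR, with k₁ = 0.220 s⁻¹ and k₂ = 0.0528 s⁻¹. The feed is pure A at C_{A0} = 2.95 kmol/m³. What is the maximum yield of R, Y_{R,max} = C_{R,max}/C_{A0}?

0.637

At the optimum, C_{R,max}/C_{A0} = (k₁/k₂)^[k₂/(k₂−k₁)].
= (0.220/0.0528)^(0.0528/(0.0528−0.220)) = (4.167)^(-0.3158) = 0.6372.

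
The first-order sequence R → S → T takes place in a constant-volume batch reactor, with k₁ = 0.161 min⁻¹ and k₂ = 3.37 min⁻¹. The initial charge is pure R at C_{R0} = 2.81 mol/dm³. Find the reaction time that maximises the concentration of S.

0.948 min

The intermediate peaks when r₁ = r₂, i.e. k₁e^(−k₁t) = k₂e^(−k₂t), giving t_opt = ln(k₂/k₁)/(k₂−k₁).
= ln(3.37/0.161)/(3.37−0.161) = ln(20.93)/3.209 = 3.041/3.209 = 0.948 min.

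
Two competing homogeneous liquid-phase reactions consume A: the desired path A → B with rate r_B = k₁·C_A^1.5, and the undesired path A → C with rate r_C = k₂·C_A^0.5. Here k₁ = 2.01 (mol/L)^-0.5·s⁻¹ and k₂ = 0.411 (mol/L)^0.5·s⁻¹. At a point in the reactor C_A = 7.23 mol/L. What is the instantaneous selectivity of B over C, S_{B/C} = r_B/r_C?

35.4

S_{B/C} = r_B/r_C = (k₁·C_A^1.5)/(k₂·C_A^0.5) = (k₁/k₂)·C_A.
= (2.01×7.230^1.5) / (0.411×7.230^0.5) = 39.08/1.105 = 35.4.
Since the desired path is higher order in A, keeping C_A high (PFR or concentrated feed) favours B.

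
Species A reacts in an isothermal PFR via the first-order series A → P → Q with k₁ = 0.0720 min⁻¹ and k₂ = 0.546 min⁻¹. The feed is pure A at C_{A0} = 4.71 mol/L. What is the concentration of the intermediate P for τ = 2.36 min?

Solving the coupled first-order balances gives C_P(τ) = [k₁/(k₂−k₁)]·C_{A0}·(e^(−k₁τ) − e^(−k₂τ)).
e^(−k₁τ) = e^(−0.0720×2.36) = e^(−0.1699) = 0.8437; e^(−k₂τ) = e^(−1.289) = 0.2757.
C_P = 0.0720×4.71/(0.546−0.0720) × (0.8437−0.2757) = 0.7154×0.5681 = 0.4064 mol/L.

0.406 mol/L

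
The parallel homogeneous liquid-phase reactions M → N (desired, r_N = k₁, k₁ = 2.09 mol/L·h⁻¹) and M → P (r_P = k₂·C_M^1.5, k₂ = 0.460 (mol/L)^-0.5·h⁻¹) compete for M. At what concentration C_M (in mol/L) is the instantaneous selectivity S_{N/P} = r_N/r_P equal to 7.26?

0.732 mol/L

S_{N/P} = (k₁/k₂)·C_M^-1.5 ⇒ C_M = (S·k₂/k₁)^(1/(-1.5)).
= (7.26×0.460/2.09)^(-0.6667) = (1.598)^(-0.6667) = 0.732 mol/L.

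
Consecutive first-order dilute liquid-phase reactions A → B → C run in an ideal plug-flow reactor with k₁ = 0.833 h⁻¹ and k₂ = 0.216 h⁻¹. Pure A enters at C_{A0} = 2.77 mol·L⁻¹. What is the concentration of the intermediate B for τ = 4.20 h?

Solving the coupled first-order balances gives C_B(τ) = [k₁/(k₂−k₁)]·C_{A0}·(e^(−k₁τ) − e^(−k₂τ)).
e^(−k₁τ) = e^(−0.833×4.20) = e^(−3.499) = 0.03024; e^(−k₂τ) = e^(−0.9072) = 0.4037.
C_B = 0.833×2.77/(0.216−0.833) × (0.03024−0.4037) = (-3.740)×(-0.3734) = 1.396 mol·L⁻¹.

1.40 mol·L⁻¹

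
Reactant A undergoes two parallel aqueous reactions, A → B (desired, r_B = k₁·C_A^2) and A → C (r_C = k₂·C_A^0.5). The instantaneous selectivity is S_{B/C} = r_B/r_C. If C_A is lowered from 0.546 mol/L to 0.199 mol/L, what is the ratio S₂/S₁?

S_{B/C} = (k₁/k₂)·C_A^1.5, so S₂/S₁ = (C_{A,2}/C_{A,1})^1.5.
= (0.199/0.546)^1.5 = (0.3645)^1.5 = 0.220.
Selectivity toward B falls as C_A falls — high-concentration operation is favoured.

0.220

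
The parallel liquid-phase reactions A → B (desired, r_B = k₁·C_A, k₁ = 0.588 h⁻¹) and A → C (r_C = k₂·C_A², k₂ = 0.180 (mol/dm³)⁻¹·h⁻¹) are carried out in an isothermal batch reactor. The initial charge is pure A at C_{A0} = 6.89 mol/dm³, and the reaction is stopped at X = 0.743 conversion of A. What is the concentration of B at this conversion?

2.29 mol/dm³

C_A = C_{A0}(1−X) = 1.771 mol/dm³.
Along a PFR/batch, dC_B/dC_A = −r_B/(r_B+r_C) = −k₁/(k₁+k₂·C_A).
Integrating from C_{A0} to C_A: C_B = (0.588/0.180)·ln[(0.588+0.180·6.89)/(0.588+0.180·1.77)] = 3.267·ln(1.828/0.9067) = 2.291 mol/dm³.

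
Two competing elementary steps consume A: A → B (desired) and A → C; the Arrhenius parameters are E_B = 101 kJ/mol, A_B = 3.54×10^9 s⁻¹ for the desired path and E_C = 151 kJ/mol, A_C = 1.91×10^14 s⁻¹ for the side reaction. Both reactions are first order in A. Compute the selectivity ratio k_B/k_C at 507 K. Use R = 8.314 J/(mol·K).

k_B/k_C = (A_B/A_C)·exp[−(E_B−E_C)/(RT)] = (A_B/A_C)·exp[(E_C−E_B)/(RT)].
(E_C−E_B)/(RT) = (151−101)×10³/(8.314×507) = 50000/4215 = 11.86.
k_B/k_C = (3.54×10^9/1.91×10^14)·exp(11.86) = 1.853×10^-5 × 1.418×10^5 = 2.63.
Since E_B < E_C, lowering the temperature improves selectivity toward B.

2.63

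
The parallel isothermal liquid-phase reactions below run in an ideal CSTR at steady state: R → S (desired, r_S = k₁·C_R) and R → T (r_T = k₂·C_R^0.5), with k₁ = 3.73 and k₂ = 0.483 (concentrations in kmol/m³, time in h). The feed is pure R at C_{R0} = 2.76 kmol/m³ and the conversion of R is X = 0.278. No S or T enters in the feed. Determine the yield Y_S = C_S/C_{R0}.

0.255

Exit C_R = C_{R0}(1−X) = 2.76×0.722 = 1.993 kmol/m³.
In a CSTR the entire volume is at exit conditions, so r_S = 3.73×1.993 = 7.433 and r_T = 0.483×1.993^0.5 = 0.6818.
Fraction of consumed R going to S: r_S/(r_S+r_T) = 0.9160.
C_S = 0.9160·C_{R0}·X = 0.9160×2.76×0.278 = 0.703 kmol/m³; Y_S = C_S/C_{R0} = 0.255.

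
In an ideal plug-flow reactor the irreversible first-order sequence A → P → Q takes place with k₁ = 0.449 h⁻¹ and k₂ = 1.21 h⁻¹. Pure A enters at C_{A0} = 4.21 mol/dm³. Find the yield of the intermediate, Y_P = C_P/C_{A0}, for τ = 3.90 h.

Solving the coupled first-order balances gives C_P(τ) = [k₁/(k₂−k₁)]·C_{A0}·(e^(−k₁τ) − e^(−k₂τ)).
e^(−k₁τ) = e^(−0.449×3.90) = e^(−1.751) = 0.1736; e^(−k₂τ) = e^(−4.719) = 0.008924.
C_P = 0.449×4.21/(1.21−0.449) × (0.1736−0.008924) = 2.484×0.1647 = 0.4090 mol/dm³.
Y_P = C_P/C_{A0} = 0.4090/4.21 = 0.0972.

0.0972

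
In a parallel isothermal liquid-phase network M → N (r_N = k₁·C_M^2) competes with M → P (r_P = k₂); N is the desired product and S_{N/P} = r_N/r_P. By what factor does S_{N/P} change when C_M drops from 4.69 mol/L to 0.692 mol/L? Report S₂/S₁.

S_{N/P} = (k₁/k₂)·C_M^2, so S₂/S₁ = (C_{M,2}/C_{M,1})^2.
= (0.692/4.69)^2 = (0.1475)^2 = 0.0218.

0.0218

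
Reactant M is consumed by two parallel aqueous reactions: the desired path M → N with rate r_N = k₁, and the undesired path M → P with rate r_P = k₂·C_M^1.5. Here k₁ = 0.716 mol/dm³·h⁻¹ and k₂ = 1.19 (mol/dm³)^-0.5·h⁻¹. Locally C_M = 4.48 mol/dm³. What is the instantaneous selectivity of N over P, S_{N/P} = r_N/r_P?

0.0635

S_{N/P} = r_N/r_P = (k₁)/(k₂·C_M^1.5) = (k₁/k₂)·C_M^-1.5.
= (0.716) / (1.19×4.480^1.5) = 0.7160/11.28 = 0.0635.
The undesired path is higher order in M, so low C_M (CSTR or dilute feed) favours N.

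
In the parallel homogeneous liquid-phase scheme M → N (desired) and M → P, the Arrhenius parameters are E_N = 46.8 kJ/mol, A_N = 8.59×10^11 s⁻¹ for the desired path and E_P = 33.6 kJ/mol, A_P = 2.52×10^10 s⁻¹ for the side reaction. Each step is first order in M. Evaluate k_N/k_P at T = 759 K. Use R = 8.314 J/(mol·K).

4.21

Since both paths have the same order in M, the concentration cancels and S_{N/P} = k_N/k_P = (A_N/A_P)·exp[(E_P−E_N)/(RT)].
(E_P−E_N)/(RT) = (33.6−46.8)×10³/(8.314×759) = -13200/6310 = -2.092.
k_N/k_P = (8.59×10^11/2.52×10^10)·exp(-2.092) = 34.09 × 0.1235 = 4.21.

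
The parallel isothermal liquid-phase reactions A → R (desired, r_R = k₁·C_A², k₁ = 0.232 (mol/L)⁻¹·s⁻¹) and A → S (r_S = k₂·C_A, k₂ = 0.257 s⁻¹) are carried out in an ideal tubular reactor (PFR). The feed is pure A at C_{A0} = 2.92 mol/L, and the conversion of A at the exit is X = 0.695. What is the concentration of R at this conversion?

1.25 mol/L

C_A = C_{A0}(1−X) = 0.8906 mol/L.
Along a PFR/batch, dC_S/dC_A = −r_S/(r_R+r_S) = −k₂/(k₂+k₁·C_A).
Integrating from C_{A0} to C_A: C_S = (0.257/0.232)·ln[(0.257+0.232·2.92)/(0.257+0.232·0.891)] = 1.108·ln(0.9344/0.4636) = 0.7764 mol/L.
Then C_R = (C_{A0}−C_A) − C_S = 2.029 − 0.7764 = 1.253 mol/L.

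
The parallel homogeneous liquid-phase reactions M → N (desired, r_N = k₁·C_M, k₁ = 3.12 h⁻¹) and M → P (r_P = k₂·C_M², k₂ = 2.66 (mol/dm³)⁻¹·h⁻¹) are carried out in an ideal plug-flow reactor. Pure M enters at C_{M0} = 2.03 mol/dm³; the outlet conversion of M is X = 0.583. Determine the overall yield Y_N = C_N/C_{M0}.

C_M = C_{M0}(1−X) = 0.8465 mol/dm³.
Along a PFR/batch, dC_N/dC_M = −r_N/(r_N+r_P) = −k₁/(k₁+k₂·C_M).
Integrating from C_{M0} to C_M: C_N = (3.12/2.66)·ln[(3.12+2.66·2.03)/(3.12+2.66·0.847)] = 1.173·ln(8.520/5.372) = 0.5410 mol/dm³.
Y_N = C_N/C_{M0} = 0.5410/2.03 = 0.267.

0.267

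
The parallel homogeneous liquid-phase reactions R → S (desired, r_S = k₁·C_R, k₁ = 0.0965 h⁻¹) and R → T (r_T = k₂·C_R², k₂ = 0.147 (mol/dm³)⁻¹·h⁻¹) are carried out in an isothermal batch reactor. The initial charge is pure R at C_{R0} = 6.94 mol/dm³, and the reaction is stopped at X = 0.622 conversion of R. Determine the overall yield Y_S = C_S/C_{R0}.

C_R = C_{R0}(1−X) = 2.623 mol/dm³.
Along a PFR/batch, dC_S/dC_R = −r_S/(r_S+r_T) = −k₁/(k₁+k₂·C_R).
Integrating from C_{R0} to C_R: C_S = (0.0965/0.147)·ln[(0.0965+0.147·6.94)/(0.0965+0.147·2.62)] = 0.6565·ln(1.117/0.4821) = 0.5514 mol/dm³.
Y_S = C_S/C_{R0} = 0.5514/6.94 = 0.0794.

0.0794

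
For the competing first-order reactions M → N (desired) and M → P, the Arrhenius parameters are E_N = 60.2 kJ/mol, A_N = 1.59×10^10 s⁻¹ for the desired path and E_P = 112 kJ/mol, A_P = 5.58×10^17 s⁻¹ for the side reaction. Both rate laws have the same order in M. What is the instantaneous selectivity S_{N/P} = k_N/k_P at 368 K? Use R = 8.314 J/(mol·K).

0.642

k_N/k_P = (A_N/A_P)·exp[−(E_N−E_P)/(RT)] = (A_N/A_P)·exp[(E_P−E_N)/(RT)].
(E_P−E_N)/(RT) = (112−60.2)×10³/(8.314×368) = 51800/3060 = 16.93.
k_N/k_P = (1.59×10^10/5.58×10^17)·exp(16.93) = 2.849×10^-8 × 2.254×10^7 = 0.642.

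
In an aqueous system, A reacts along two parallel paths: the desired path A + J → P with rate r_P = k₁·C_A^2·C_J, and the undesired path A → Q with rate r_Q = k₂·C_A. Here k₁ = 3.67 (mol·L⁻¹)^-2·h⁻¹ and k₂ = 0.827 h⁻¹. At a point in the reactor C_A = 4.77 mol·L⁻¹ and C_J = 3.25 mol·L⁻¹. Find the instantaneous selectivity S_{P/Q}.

S_{P/Q} = r_P/r_Q = (k₁·C_A^2·C_J)/(k₂·C_A) = (k₁/k₂)·C_A·C_J.
= (3.67×4.770^2×3.250) / (0.827×4.770) = 271.4/3.945 = 68.8.
Since the desired path is higher order in A, keeping C_A high (PFR or concentrated feed) favours P.

68.8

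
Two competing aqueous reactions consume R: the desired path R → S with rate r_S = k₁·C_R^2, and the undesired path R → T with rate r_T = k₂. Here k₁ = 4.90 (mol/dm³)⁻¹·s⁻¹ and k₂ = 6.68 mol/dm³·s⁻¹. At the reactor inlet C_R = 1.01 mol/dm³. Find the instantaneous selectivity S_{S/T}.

S_{S/T} = r_S/r_T = (k₁·C_R^2)/(k₂) = (k₁/k₂)·C_R^2.
= (4.90×1.010^2) / (6.68) = 4.998/6.680 = 0.748.

0.748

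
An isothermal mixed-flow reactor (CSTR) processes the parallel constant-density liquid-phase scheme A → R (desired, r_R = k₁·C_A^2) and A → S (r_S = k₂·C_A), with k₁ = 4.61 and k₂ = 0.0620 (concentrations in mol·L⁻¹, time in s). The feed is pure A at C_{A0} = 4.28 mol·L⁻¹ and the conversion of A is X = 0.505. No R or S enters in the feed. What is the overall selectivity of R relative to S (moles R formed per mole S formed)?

Exit C_A = C_{A0}(1−X) = 4.28×0.495 = 2.119 mol·L⁻¹.
A CSTR operates uniformly at the exit composition, giving r_R = 20.69 and r_S = 0.1314 (each k·C_A^n at C_A = 2.119).
Overall selectivity = C_R/C_S = r_Rτ/(r_Sτ) = r_R/r_S = 158.

158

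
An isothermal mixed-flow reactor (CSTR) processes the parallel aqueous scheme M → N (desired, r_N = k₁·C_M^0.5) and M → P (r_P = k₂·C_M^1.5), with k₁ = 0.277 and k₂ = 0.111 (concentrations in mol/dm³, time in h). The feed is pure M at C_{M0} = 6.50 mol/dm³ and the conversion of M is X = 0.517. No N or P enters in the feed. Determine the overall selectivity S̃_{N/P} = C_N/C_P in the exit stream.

0.795

Exit C_M = C_{M0}(1−X) = 6.50×0.483 = 3.139 mol/dm³.
A CSTR operates uniformly at the exit composition, giving r_N = 0.4908 and r_P = 0.6175 (each k·C_M^n at C_M = 3.139).
Overall selectivity = C_N/C_P = r_Nτ/(r_Pτ) = r_N/r_P = 0.795.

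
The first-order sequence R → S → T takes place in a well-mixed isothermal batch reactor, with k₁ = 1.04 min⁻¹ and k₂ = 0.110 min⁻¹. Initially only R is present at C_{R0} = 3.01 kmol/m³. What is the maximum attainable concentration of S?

2.31 kmol/m³

At the optimum, C_{S,max}/C_{R0} = (k₁/k₂)^[k₂/(k₂−k₁)].
= (1.04/0.110)^(0.110/(0.110−1.04)) = (9.455)^(-0.1183) = 0.7667.
C_{S,max} = 0.7667×3.01 = 2.31 kmol/m³.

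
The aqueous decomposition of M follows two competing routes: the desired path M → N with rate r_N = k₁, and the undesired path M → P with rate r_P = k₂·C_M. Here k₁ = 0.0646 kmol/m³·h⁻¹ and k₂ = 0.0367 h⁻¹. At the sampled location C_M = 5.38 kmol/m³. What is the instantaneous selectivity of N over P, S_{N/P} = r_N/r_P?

0.327

S_{N/P} = r_N/r_P = (k₁)/(k₂·C_M) = (k₁/k₂)·C_M⁻¹.
= (0.0646) / (0.0367×5.380) = 0.06460/0.1974 = 0.327.
The undesired path is higher order in M, so low C_M (CSTR or dilute feed) favours N.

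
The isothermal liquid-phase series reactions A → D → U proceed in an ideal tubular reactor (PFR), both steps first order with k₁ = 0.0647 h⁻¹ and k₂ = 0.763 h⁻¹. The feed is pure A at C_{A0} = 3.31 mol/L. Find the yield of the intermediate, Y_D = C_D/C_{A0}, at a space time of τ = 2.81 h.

The intermediate concentration in a first-order A→B→C sequence is C_D = k₁C_{A0}(e^(−k₁τ) − e^(−k₂τ))/(k₂−k₁).
e^(−k₁τ) = e^(−0.0647×2.81) = e^(−0.1818) = 0.8338; e^(−k₂τ) = e^(−2.144) = 0.1172.
C_D = 0.0647×3.31/(0.763−0.0647) × (0.8338−0.1172) = 0.3067×0.7166 = 0.2198 mol/L.
Y_D = C_D/C_{A0} = 0.2198/3.31 = 0.0664.

0.0664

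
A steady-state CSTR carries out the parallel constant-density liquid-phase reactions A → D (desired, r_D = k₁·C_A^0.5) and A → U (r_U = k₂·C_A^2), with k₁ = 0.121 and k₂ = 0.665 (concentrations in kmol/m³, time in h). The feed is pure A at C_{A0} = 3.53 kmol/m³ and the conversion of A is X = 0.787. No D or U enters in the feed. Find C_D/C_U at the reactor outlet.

Exit C_A = C_{A0}(1−X) = 3.53×0.213 = 0.7519 kmol/m³.
Rates in a CSTR are evaluated at the outlet concentration: r_D = 0.121×0.7519^0.5 = 0.1049, r_U = 0.665×0.7519^2 = 0.3760.
Overall selectivity = C_D/C_U = r_Dτ/(r_Uτ) = r_D/r_U = 0.279.

0.279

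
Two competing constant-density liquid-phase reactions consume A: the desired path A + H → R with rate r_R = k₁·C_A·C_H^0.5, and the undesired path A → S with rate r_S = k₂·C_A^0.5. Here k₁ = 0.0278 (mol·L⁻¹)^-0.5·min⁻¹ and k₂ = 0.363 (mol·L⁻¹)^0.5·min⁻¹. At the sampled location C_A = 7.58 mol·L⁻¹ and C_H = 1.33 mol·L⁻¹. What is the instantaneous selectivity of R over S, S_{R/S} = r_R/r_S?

0.243

S_{R/S} = r_R/r_S = (k₁·C_A·C_H^0.5)/(k₂·C_A^0.5) = (k₁/k₂)·C_A^0.5·C_H^0.5.
= (0.0278×7.580×1.330^0.5) / (0.363×7.580^0.5) = 0.2430/0.9994 = 0.243.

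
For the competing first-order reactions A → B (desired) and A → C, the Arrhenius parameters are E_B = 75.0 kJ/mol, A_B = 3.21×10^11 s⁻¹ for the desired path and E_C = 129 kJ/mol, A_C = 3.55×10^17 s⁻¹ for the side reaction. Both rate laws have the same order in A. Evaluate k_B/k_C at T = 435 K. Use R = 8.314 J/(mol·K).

2.76

k_B/k_C = (A_B/A_C)·exp[−(E_B−E_C)/(RT)] = (A_B/A_C)·exp[(E_C−E_B)/(RT)].
(E_C−E_B)/(RT) = (129−75.0)×10³/(8.314×435) = 54000/3617 = 14.93.
k_B/k_C = (3.21×10^11/3.55×10^17)·exp(14.93) = 9.042×10^-7 × 3.052×10^6 = 2.76.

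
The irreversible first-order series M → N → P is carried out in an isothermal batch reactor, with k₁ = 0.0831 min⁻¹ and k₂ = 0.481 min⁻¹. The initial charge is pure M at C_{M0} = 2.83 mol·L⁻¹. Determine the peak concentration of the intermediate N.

Evaluating C_N at t_opt = ln(k₂/k₁)/(k₂−k₁) gives C_{N,max}/C_{M0} = (k₁/k₂)^[k₂/(k₂−k₁)].
= (0.0831/0.481)^(0.481/(0.481−0.0831)) = (0.1728)^(1.209) = 0.1197.
C_{N,max} = 0.1197×2.83 = 0.339 mol·L⁻¹.

0.339 mol·L⁻¹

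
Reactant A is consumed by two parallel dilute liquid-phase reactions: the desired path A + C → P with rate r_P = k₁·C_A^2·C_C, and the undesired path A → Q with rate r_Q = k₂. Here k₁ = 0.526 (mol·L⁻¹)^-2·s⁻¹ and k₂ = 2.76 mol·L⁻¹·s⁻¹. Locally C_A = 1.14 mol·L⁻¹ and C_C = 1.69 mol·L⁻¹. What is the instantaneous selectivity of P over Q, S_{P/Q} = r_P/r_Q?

0.419

S_{P/Q} = r_P/r_Q = (k₁·C_A^2·C_C)/(k₂) = (k₁/k₂)·C_A^2·C_C.
= (0.526×1.140^2×1.690) / (2.76) = 1.155/2.760 = 0.419.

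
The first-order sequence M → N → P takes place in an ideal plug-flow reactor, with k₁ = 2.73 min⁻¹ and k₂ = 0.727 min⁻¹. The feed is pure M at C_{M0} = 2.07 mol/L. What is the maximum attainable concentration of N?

For a first-order series the maximum intermediate yield is C_{N,max}/C_{M0} = (k₁/k₂)^[k₂/(k₂−k₁)].
= (2.73/0.727)^(0.727/(0.727−2.73)) = (3.755)^(-0.3630) = 0.6186.
C_{N,max} = 0.6186×2.07 = 1.28 mol/L.

1.28 mol/L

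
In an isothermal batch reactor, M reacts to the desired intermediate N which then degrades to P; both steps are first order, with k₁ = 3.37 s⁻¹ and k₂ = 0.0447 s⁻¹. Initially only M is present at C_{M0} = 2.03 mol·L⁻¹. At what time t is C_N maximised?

1.30 s

For first-order series the maximum of C_N occurs at t_opt = ln(k₂/k₁)/(k₂−k₁).
= ln(0.0447/3.37)/(0.0447−3.37) = ln(0.01326)/-3.325 = -4.323/-3.325 = 1.30 s.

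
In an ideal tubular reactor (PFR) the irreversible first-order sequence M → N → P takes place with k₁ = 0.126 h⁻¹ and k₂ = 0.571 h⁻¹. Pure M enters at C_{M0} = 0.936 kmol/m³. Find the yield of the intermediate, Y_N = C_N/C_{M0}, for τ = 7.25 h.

The intermediate concentration in a first-order A→B→C sequence is C_N = k₁C_{M0}(e^(−k₁τ) − e^(−k₂τ))/(k₂−k₁).
e^(−k₁τ) = e^(−0.126×7.25) = e^(−0.9135) = 0.4011; e^(−k₂τ) = e^(−4.140) = 0.01593.
C_N = 0.126×0.936/(0.571−0.126) × (0.4011−0.01593) = 0.2650×0.3852 = 0.1021 kmol/m³.
Y_N = C_N/C_{M0} = 0.1021/0.936 = 0.109.

0.109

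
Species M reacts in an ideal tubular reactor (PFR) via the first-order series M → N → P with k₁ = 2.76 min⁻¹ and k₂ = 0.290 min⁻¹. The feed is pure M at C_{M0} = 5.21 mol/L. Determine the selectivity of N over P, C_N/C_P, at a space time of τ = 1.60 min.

2.31

The intermediate concentration in a first-order A→B→C sequence is C_N = k₁C_{M0}(e^(−k₁τ) − e^(−k₂τ))/(k₂−k₁).
e^(−k₁τ) = e^(−2.76×1.60) = e^(−4.416) = 0.01208; e^(−k₂τ) = e^(−0.4640) = 0.6288.
C_N = 2.76×5.21/(0.290−2.76) × (0.01208−0.6288) = (-5.822)×(-0.6167) = 3.590 mol/L.
C_M = C_{M0}e^(−k₁τ) = 0.06295 mol/L, so C_P = C_{M0}−C_M−C_N = 1.557 mol/L; C_N/C_P = 2.31.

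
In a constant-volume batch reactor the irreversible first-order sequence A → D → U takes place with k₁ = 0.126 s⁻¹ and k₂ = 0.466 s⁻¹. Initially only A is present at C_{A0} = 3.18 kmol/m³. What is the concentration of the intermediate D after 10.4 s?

For first-order series with pure A initially, C_D(t) = k₁C_{A0}/(k₂−k₁)·(e^(−k₁t) − e^(−k₂t)).
e^(−k₁t) = e^(−0.126×10.4) = e^(−1.310) = 0.2697; e^(−k₂t) = e^(−4.846) = 0.007857.
C_D = 0.126×3.18/(0.466−0.126) × (0.2697−0.007857) = 1.178×0.2619 = 0.3086 kmol/m³.

0.309 kmol/m³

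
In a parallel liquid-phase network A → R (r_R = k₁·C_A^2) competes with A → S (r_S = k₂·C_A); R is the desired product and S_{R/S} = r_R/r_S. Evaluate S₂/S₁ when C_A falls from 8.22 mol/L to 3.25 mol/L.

0.395

S_{R/S} = (k₁/k₂)·C_A, so S₂/S₁ = (C_{A,2}/C_{A,1}).
= 3.25/8.22 = 0.395.
Selectivity toward R falls as C_A falls — high-concentration operation is favoured.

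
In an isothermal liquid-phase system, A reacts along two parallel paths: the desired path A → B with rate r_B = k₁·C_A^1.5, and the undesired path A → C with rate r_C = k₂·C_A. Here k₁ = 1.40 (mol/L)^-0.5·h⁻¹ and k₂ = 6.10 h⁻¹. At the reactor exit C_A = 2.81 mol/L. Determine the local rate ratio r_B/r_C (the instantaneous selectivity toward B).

S_{B/C} = r_B/r_C = (k₁·C_A^1.5)/(k₂·C_A) = (k₁/k₂)·C_A^0.5.
= (1.40×2.810^1.5) / (6.10×2.810) = 6.595/17.14 = 0.385.
Since the desired path is higher order in A, keeping C_A high (PFR or concentrated feed) favours B.

0.385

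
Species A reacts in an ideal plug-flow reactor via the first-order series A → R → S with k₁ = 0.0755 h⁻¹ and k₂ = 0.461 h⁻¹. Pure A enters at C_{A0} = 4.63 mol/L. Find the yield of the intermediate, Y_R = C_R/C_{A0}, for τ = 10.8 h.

0.0853

For first-order series with pure A initially, C_R(τ) = k₁C_{A0}/(k₂−k₁)·(e^(−k₁τ) − e^(−k₂τ)).
e^(−k₁τ) = e^(−0.0755×10.8) = e^(−0.8154) = 0.4425; e^(−k₂τ) = e^(−4.979) = 0.006882.
C_R = 0.0755×4.63/(0.461−0.0755) × (0.4425−0.006882) = 0.9068×0.4356 = 0.3950 mol/L.
Y_R = C_R/C_{A0} = 0.3950/4.63 = 0.0853.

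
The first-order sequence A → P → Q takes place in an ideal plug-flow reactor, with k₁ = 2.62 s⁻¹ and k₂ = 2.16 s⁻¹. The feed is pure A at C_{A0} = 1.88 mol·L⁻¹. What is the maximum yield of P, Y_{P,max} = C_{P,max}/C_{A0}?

At the optimum, C_{P,max}/C_{A0} = (k₁/k₂)^[k₂/(k₂−k₁)].
= (2.62/2.16)^(2.16/(2.16−2.62)) = (1.213)^(-4.696) = 0.4039.

0.404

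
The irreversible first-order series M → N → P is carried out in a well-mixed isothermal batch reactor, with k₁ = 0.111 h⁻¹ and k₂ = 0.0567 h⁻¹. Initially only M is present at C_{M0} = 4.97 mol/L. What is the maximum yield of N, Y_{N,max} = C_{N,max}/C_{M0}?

At the optimum, C_{N,max}/C_{M0} = (k₁/k₂)^[k₂/(k₂−k₁)].
= (0.111/0.0567)^(0.0567/(0.0567−0.111)) = (1.958)^(-1.044) = 0.4959.

0.496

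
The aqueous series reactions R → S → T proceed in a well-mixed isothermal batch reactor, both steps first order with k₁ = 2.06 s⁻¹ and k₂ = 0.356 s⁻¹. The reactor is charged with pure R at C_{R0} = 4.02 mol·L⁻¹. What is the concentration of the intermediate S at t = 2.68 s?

1.85 mol·L⁻¹

The intermediate concentration in a first-order A→B→C sequence is C_S = k₁C_{R0}(e^(−k₁t) − e^(−k₂t))/(k₂−k₁).
e^(−k₁t) = e^(−2.06×2.68) = e^(−5.521) = 0.004003; e^(−k₂t) = e^(−0.9541) = 0.3852.
C_S = 2.06×4.02/(0.356−2.06) × (0.004003−0.3852) = (-4.860)×(-0.3812) = 1.852 mol·L⁻¹.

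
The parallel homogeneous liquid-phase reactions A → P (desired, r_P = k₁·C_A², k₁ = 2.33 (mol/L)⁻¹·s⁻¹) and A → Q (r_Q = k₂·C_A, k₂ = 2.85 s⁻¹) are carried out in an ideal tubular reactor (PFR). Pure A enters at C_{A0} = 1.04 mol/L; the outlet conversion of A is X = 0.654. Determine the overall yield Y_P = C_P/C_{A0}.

0.234

C_A = C_{A0}(1−X) = 0.3598 mol/L.
Along a PFR/batch, dC_Q/dC_A = −r_Q/(r_P+r_Q) = −k₂/(k₂+k₁·C_A).
Integrating from C_{A0} to C_A: C_Q = (2.85/2.33)·ln[(2.85+2.33·1.04)/(2.85+2.33·0.360)] = 1.223·ln(5.273/3.688) = 0.4372 mol/L.
Then C_P = (C_{A0}−C_A) − C_Q = 0.6802 − 0.4372 = 0.2430 mol/L.
Y_P = C_P/C_{A0} = 0.2430/1.04 = 0.234.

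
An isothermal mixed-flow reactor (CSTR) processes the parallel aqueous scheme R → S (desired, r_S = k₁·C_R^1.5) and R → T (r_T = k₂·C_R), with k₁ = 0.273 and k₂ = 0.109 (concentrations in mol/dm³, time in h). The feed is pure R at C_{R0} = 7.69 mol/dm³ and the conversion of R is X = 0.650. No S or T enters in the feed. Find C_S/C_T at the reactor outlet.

Exit C_R = C_{R0}(1−X) = 7.69×0.350 = 2.692 mol/dm³.
A CSTR operates uniformly at the exit composition, giving r_S = 1.205 and r_T = 0.2934 (each k·C_R^n at C_R = 2.692).
Overall selectivity = C_S/C_T = r_Sτ/(r_Tτ) = r_S/r_T = 4.11.

4.11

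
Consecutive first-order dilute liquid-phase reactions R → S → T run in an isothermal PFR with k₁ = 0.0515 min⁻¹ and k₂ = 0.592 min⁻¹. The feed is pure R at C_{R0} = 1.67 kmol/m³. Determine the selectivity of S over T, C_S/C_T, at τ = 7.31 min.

0.257

For first-order series with pure R initially, C_S(τ) = k₁C_{R0}/(k₂−k₁)·(e^(−k₁τ) − e^(−k₂τ)).
e^(−k₁τ) = e^(−0.0515×7.31) = e^(−0.3765) = 0.6863; e^(−k₂τ) = e^(−4.328) = 0.01320.
C_S = 0.0515×1.67/(0.592−0.0515) × (0.6863−0.01320) = 0.1591×0.6731 = 0.1071 kmol/m³.
C_R = C_{R0}e^(−k₁τ) = 1.146 kmol/m³, so C_T = C_{R0}−C_R−C_S = 0.4168 kmol/m³; C_S/C_T = 0.257.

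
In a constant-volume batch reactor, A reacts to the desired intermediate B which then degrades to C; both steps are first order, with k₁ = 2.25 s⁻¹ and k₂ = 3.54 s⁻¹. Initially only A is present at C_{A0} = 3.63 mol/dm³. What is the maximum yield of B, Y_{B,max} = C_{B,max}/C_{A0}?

Evaluating C_B at t_opt = ln(k₂/k₁)/(k₂−k₁) gives C_{B,max}/C_{A0} = (k₁/k₂)^[k₂/(k₂−k₁)].
= (2.25/3.54)^(3.54/(3.54−2.25)) = (0.6356)^(2.744) = 0.2883.

0.288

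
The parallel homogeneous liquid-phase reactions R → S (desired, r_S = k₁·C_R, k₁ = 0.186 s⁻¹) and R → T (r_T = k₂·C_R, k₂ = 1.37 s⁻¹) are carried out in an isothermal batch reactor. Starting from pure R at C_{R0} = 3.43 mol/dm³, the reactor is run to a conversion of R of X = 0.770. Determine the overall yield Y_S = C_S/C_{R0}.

C_R = C_{R0}(1−X) = 0.7889 mol/dm³.
Both paths are first order in R, so the instantaneous fraction to S is constant: dC_S/d(−C_R) = k₁/(k₁+k₂) = 0.1195.
C_S = 0.1195·(C_{R0}−C_R) = 0.1195×2.641 = 0.316 mol/dm³.
Y_S = C_S/C_{R0} = 0.3157/3.43 = 0.0920.

0.0920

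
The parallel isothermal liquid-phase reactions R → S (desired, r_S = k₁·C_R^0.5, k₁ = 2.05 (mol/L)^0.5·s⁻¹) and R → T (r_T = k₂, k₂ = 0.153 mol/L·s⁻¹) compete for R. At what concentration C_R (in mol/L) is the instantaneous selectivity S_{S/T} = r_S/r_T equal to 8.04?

S_{S/T} = (k₁/k₂)·C_R^0.5 ⇒ C_R = (S·k₂/k₁)^(2).
= (8.04×0.153/2.05)^(2) = (0.6001)^(2) = 0.360 mol/L.

0.360 mol/L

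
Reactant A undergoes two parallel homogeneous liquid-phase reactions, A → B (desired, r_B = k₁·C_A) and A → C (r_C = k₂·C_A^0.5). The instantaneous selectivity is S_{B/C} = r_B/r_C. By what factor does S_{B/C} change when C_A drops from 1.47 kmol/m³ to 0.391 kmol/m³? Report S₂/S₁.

S_{B/C} = (k₁/k₂)·C_A^0.5, so S₂/S₁ = (C_{A,2}/C_{A,1})^0.5.
= (0.391/1.47)^0.5 = (0.2660)^0.5 = 0.516.

0.516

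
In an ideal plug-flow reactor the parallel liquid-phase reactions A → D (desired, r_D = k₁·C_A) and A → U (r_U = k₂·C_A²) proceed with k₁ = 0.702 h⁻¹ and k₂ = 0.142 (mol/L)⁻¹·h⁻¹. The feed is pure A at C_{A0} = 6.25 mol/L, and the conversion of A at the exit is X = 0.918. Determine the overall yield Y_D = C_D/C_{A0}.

0.568

C_A = C_{A0}(1−X) = 0.5125 mol/L.
Along a PFR/batch, dC_D/dC_A = −r_D/(r_D+r_U) = −k₁/(k₁+k₂·C_A).
Integrating from C_{A0} to C_A: C_D = (0.702/0.142)·ln[(0.702+0.142·6.25)/(0.702+0.142·0.512)] = 4.944·ln(1.589/0.7748) = 3.553 mol/L.
Y_D = C_D/C_{A0} = 3.553/6.25 = 0.568.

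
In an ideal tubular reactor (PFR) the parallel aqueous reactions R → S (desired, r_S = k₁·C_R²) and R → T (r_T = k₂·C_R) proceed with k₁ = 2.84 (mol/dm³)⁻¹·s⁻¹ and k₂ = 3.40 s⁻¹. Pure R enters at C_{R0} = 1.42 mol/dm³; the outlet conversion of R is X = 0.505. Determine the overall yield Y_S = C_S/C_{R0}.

C_R = C_{R0}(1−X) = 0.7029 mol/dm³.
Along a PFR/batch, dC_T/dC_R = −r_T/(r_S+r_T) = −k₂/(k₂+k₁·C_R).
Integrating from C_{R0} to C_R: C_T = (3.40/2.84)·ln[(3.40+2.84·1.42)/(3.40+2.84·0.703)] = 1.197·ln(7.433/5.396) = 0.3833 mol/dm³.
Then C_S = (C_{R0}−C_R) − C_T = 0.7171 − 0.3833 = 0.3338 mol/dm³.
Y_S = C_S/C_{R0} = 0.3338/1.42 = 0.235.

0.235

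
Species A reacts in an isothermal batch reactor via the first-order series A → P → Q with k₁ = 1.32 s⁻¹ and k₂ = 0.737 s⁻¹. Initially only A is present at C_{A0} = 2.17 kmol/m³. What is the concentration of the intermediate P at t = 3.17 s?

Solving the coupled first-order balances gives C_P(t) = [k₁/(k₂−k₁)]·C_{A0}·(e^(−k₁t) − e^(−k₂t)).
e^(−k₁t) = e^(−1.32×3.17) = e^(−4.184) = 0.01523; e^(−k₂t) = e^(−2.336) = 0.09669.
C_P = 1.32×2.17/(0.737−1.32) × (0.01523−0.09669) = (-4.913)×(-0.08145) = 0.4002 kmol/m³.

0.400 kmol/m³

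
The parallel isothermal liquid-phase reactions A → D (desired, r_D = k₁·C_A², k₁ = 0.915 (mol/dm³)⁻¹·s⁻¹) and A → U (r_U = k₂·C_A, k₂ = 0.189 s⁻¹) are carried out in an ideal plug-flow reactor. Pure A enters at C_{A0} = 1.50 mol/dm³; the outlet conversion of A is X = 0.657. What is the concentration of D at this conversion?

0.808 mol/dm³

C_A = C_{A0}(1−X) = 0.5145 mol/dm³.
Along a PFR/batch, dC_U/dC_A = −r_U/(r_D+r_U) = −k₂/(k₂+k₁·C_A).
Integrating from C_{A0} to C_A: C_U = (0.189/0.915)·ln[(0.189+0.915·1.50)/(0.189+0.915·0.514)] = 0.2066·ln(1.562/0.6598) = 0.1780 mol/dm³.
Then C_D = (C_{A0}−C_A) − C_U = 0.9855 − 0.1780 = 0.8075 mol/dm³.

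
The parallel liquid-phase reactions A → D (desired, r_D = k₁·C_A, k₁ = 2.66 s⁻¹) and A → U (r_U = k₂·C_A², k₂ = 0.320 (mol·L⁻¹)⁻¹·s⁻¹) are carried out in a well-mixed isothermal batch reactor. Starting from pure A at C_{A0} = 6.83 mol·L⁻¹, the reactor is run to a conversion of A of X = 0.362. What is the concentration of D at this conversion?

1.48 mol·L⁻¹

C_A = C_{A0}(1−X) = 4.358 mol·L⁻¹.
Along a PFR/batch, dC_D/dC_A = −r_D/(r_D+r_U) = −k₁/(k₁+k₂·C_A).
Integrating from C_{A0} to C_A: C_D = (2.66/0.320)·ln[(2.66+0.320·6.83)/(2.66+0.320·4.36)] = 8.312·ln(4.846/4.054) = 1.482 mol·L⁻¹.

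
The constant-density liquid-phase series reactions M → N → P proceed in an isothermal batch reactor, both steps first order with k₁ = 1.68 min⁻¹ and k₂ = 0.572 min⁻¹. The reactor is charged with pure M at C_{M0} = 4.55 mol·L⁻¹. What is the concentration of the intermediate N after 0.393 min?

For first-order series with pure M initially, C_N(t) = k₁C_{M0}/(k₂−k₁)·(e^(−k₁t) − e^(−k₂t)).
e^(−k₁t) = e^(−1.68×0.393) = e^(−0.6602) = 0.5167; e^(−k₂t) = e^(−0.2248) = 0.7987.
C_N = 1.68×4.55/(0.572−1.68) × (0.5167−0.7987) = (-6.899)×(-0.2820) = 1.945 mol·L⁻¹.

1.95 mol·L⁻¹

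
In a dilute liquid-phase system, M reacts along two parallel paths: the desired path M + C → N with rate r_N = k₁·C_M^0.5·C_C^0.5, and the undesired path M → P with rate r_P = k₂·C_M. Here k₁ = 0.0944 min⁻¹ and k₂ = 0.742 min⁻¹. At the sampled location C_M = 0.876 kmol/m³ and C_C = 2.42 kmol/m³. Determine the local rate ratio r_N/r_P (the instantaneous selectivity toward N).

S_{N/P} = r_N/r_P = (k₁·C_M^0.5·C_C^0.5)/(k₂·C_M) = (k₁/k₂)·C_M^-0.5·C_C^0.5.
= (0.0944×0.8760^0.5×2.420^0.5) / (0.742×0.8760) = 0.1374/0.6500 = 0.211.
The undesired path is higher order in M, so low C_M (CSTR or dilute feed) favours N.

0.211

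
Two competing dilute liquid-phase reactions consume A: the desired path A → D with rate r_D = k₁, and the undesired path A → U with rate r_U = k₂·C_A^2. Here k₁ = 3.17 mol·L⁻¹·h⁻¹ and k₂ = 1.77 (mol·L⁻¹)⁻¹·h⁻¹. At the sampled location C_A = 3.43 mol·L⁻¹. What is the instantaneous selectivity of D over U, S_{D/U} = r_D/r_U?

0.152

S_{D/U} = r_D/r_U = (k₁)/(k₂·C_A^2) = (k₁/k₂)·C_A^-2.
= (3.17) / (1.77×3.430^2) = 3.170/20.82 = 0.152.
The undesired path is higher order in A, so low C_A (CSTR or dilute feed) favours D.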